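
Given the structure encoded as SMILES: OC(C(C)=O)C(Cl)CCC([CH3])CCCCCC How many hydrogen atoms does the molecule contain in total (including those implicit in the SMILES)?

Walk through each heavy atom and fill implicit hydrogens from standard valence (C 4, N 3, O 2, S 2, halogen 1):
  atom 1: O, bond orders sum to 1 (valence 2) → 1 H
  atom 2: C, bond orders sum to 3 (valence 4) → 1 H
  atom 3: C, bond orders sum to 4 (valence 4) → 0 H
  atom 4: C, bond orders sum to 1 (valence 4) → 3 H
  atom 5: O, bond orders sum to 2 (valence 2) → 0 H
  atom 6: C, bond orders sum to 3 (valence 4) → 1 H
  atom 7: Cl (halogen, monovalent) → 0 H
  atom 8: C, bond orders sum to 2 (valence 4) → 2 H
  atom 9: C, bond orders sum to 2 (valence 4) → 2 H
  atom 10: C, bond orders sum to 3 (valence 4) → 1 H
  atom 11: C with explicit H count 3
  atom 12: C, bond orders sum to 2 (valence 4) → 2 H
  atom 13: C, bond orders sum to 2 (valence 4) → 2 H
  atom 14: C, bond orders sum to 2 (valence 4) → 2 H
  atom 15: C, bond orders sum to 2 (valence 4) → 2 H
  atom 16: C, bond orders sum to 2 (valence 4) → 2 H
  atom 17: C, bond orders sum to 1 (valence 4) → 3 H
Total hydrogens: 27.

27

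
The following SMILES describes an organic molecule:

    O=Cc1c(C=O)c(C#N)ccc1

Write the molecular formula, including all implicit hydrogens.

C9H5NO2

Walk through each heavy atom and fill implicit hydrogens from standard valence (C 4, N 3, O 2, S 2, halogen 1); for lowercase aromatic atoms, an aromatic c carries 1 H when it has two neighbours and 0 H with three, and aromatic n carries 0 H:
  atom 1: O, bond orders sum to 2 (valence 2) → 0 H
  atom 2: C, bond orders sum to 3 (valence 4) → 1 H
  atom 3: aromatic c, 3 neighbours → 0 H
  atom 4: aromatic c, 3 neighbours → 0 H
  atom 5: C, bond orders sum to 3 (valence 4) → 1 H
  atom 6: O, bond orders sum to 2 (valence 2) → 0 H
  atom 7: aromatic c, 3 neighbours → 0 H
  atom 8: C, bond orders sum to 4 (valence 4) → 0 H
  atom 9: N, bond orders sum to 3 (valence 3) → 0 H
  atom 10: aromatic c, 2 neighbours → 1 H
  atom 11: aromatic c, 2 neighbours → 1 H
  atom 12: aromatic c, 2 neighbours → 1 H
Totals → C:9, H:5, N:1, O:2.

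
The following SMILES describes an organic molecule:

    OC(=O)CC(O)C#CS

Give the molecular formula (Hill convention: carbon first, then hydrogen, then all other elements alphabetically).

C5H6O3S

Walk through each heavy atom and fill implicit hydrogens from standard valence (C 4, N 3, O 2, S 2, halogen 1):
  atom 1: O, bond orders sum to 1 (valence 2) → 1 H
  atom 2: C, bond orders sum to 4 (valence 4) → 0 H
  atom 3: O, bond orders sum to 2 (valence 2) → 0 H
  atom 4: C, bond orders sum to 2 (valence 4) → 2 H
  atom 5: C, bond orders sum to 3 (valence 4) → 1 H
  atom 6: O, bond orders sum to 1 (valence 2) → 1 H
  atom 7: C, bond orders sum to 4 (valence 4) → 0 H
  atom 8: C, bond orders sum to 4 (valence 4) → 0 H
  atom 9: S, bond orders sum to 1 (valence 2) → 1 H
Totals → C:5, H:6, O:3, S:1.
In Hill order: C5H6O3S.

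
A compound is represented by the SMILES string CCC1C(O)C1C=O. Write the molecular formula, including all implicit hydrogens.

Walk through each heavy atom and fill implicit hydrogens from standard valence (C 4, N 3, O 2, S 2, halogen 1):
  atom 1: C, bond orders sum to 1 (valence 4) → 3 H
  atom 2: C, bond orders sum to 2 (valence 4) → 2 H
  atom 3: C, bond orders sum to 3 (valence 4) → 1 H
  atom 4: C, bond orders sum to 3 (valence 4) → 1 H
  atom 5: O, bond orders sum to 1 (valence 2) → 1 H
  atom 6: C, bond orders sum to 3 (valence 4) → 1 H
  atom 7: C, bond orders sum to 3 (valence 4) → 1 H
  atom 8: O, bond orders sum to 2 (valence 2) → 0 H
Totals → C:6, H:10, O:2.
In Hill order: C6H10O2.

C6H10O2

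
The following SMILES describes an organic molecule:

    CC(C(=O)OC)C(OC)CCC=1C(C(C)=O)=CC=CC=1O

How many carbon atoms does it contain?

Count every carbon token in the SMILES (each C, including those in ring-closure positions and inside branches).
Carbon count: 16.

16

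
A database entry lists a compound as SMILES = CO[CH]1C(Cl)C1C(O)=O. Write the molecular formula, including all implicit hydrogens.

C5H7ClO3

Walk through each heavy atom and fill implicit hydrogens from standard valence (C 4, N 3, O 2, S 2, halogen 1):
  atom 1: C, bond orders sum to 1 (valence 4) → 3 H
  atom 2: O, bond orders sum to 2 (valence 2) → 0 H
  atom 3: C with explicit H count 1
  atom 4: C, bond orders sum to 3 (valence 4) → 1 H
  atom 5: Cl (halogen, monovalent) → 0 H
  atom 6: C, bond orders sum to 3 (valence 4) → 1 H
  atom 7: C, bond orders sum to 4 (valence 4) → 0 H
  atom 8: O, bond orders sum to 1 (valence 2) → 1 H
  atom 9: O, bond orders sum to 2 (valence 2) → 0 H
Totals → C:5, H:7, Cl:1, O:3.
In Hill order: C5H7ClO3.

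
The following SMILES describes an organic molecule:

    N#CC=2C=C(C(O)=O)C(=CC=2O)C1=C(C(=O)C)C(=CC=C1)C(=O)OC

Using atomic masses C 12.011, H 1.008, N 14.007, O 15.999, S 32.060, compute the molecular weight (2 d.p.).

First, the molecular formula is C18H13NO6 (counting implicit H from valence).
  C: 18 × 12.011 = 216.198
  H: 13 × 1.008 = 13.104
  N: 1 × 14.007 = 14.007
  O: 6 × 15.999 = 95.994
Sum: 18×12.011 + 13×1.008 + 1×14.007 + 6×15.999 = 339.303 → 339.30 g/mol.

339.30 g/mol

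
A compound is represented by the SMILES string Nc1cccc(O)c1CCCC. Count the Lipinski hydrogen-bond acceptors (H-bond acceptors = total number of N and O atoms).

N atoms: 1; O atoms: 1.
Lipinski HBA = 1 + 1 = 2.

2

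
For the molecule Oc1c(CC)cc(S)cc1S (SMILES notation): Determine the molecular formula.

C8H10OS2

Walk through each heavy atom and fill implicit hydrogens from standard valence (C 4, N 3, O 2, S 2, halogen 1); for lowercase aromatic atoms, an aromatic c carries 1 H when it has two neighbours and 0 H with three, and aromatic n carries 0 H:
  atom 1: O, bond orders sum to 1 (valence 2) → 1 H
  atom 2: aromatic c, 3 neighbours → 0 H
  atom 3: aromatic c, 3 neighbours → 0 H
  atom 4: C, bond orders sum to 2 (valence 4) → 2 H
  atom 5: C, bond orders sum to 1 (valence 4) → 3 H
  atom 6: aromatic c, 2 neighbours → 1 H
  atom 7: aromatic c, 3 neighbours → 0 H
  atom 8: S, bond orders sum to 1 (valence 2) → 1 H
  atom 9: aromatic c, 2 neighbours → 1 H
  atom 10: aromatic c, 3 neighbours → 0 H
  atom 11: S, bond orders sum to 1 (valence 2) → 1 H
Totals → C:8, H:10, O:1, S:2.
In Hill order: C8H10OS2.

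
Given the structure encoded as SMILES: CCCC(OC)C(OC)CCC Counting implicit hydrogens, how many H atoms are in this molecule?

Walk through each heavy atom and fill implicit hydrogens from standard valence (C 4, N 3, O 2, S 2, halogen 1):
  atom 1: C, bond orders sum to 1 (valence 4) → 3 H
  atom 2: C, bond orders sum to 2 (valence 4) → 2 H
  atom 3: C, bond orders sum to 2 (valence 4) → 2 H
  atom 4: C, bond orders sum to 3 (valence 4) → 1 H
  atom 5: O, bond orders sum to 2 (valence 2) → 0 H
  atom 6: C, bond orders sum to 1 (valence 4) → 3 H
  atom 7: C, bond orders sum to 3 (valence 4) → 1 H
  atom 8: O, bond orders sum to 2 (valence 2) → 0 H
  atom 9: C, bond orders sum to 1 (valence 4) → 3 H
  atom 10: C, bond orders sum to 2 (valence 4) → 2 H
  atom 11: C, bond orders sum to 2 (valence 4) → 2 H
  atom 12: C, bond orders sum to 1 (valence 4) → 3 H
Total hydrogens: 22.

22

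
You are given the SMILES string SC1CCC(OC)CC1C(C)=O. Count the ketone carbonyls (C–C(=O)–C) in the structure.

The ketone motif appears at heavy-atom position 10 in the SMILES.
Other groups present: 1 ether, 1 thiol.
Ketone count: 1.

1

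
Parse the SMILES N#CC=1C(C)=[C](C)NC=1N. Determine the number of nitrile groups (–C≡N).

1

The nitrile motif appears at heavy-atom position 2 in the SMILES.
Other groups present: 1 primary amine.
Nitrile count: 1.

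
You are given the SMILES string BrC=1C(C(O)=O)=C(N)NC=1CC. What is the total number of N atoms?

2

Scan the SMILES for N atoms (remember two-letter symbols like Cl and Br are single atoms).
Nitrogen count: 2.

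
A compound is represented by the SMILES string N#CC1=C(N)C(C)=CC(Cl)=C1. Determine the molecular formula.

C8H7ClN2

Walk through each heavy atom and fill implicit hydrogens from standard valence (C 4, N 3, O 2, S 2, halogen 1):
  atom 1: N, bond orders sum to 3 (valence 3) → 0 H
  atom 2: C, bond orders sum to 4 (valence 4) → 0 H
  atom 3: C, bond orders sum to 4 (valence 4) → 0 H
  atom 4: C, bond orders sum to 4 (valence 4) → 0 H
  atom 5: N, bond orders sum to 1 (valence 3) → 2 H
  atom 6: C, bond orders sum to 4 (valence 4) → 0 H
  atom 7: C, bond orders sum to 1 (valence 4) → 3 H
  atom 8: C, bond orders sum to 3 (valence 4) → 1 H
  atom 9: C, bond orders sum to 4 (valence 4) → 0 H
  atom 10: Cl (halogen, monovalent) → 0 H
  atom 11: C, bond orders sum to 3 (valence 4) → 1 H
Totals → C:8, H:7, Cl:1, N:2.
In Hill order: C8H7ClN2.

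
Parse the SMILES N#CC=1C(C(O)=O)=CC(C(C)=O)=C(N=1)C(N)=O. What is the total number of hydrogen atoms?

7

Walk through each heavy atom and fill implicit hydrogens from standard valence (C 4, N 3, O 2, S 2, halogen 1):
  atom 1: N, bond orders sum to 3 (valence 3) → 0 H
  atom 2: C, bond orders sum to 4 (valence 4) → 0 H
  atom 3: C, bond orders sum to 4 (valence 4) → 0 H
  atom 4: C, bond orders sum to 4 (valence 4) → 0 H
  atom 5: C, bond orders sum to 4 (valence 4) → 0 H
  atom 6: O, bond orders sum to 1 (valence 2) → 1 H
  atom 7: O, bond orders sum to 2 (valence 2) → 0 H
  atom 8: C, bond orders sum to 3 (valence 4) → 1 H
  atom 9: C, bond orders sum to 4 (valence 4) → 0 H
  atom 10: C, bond orders sum to 4 (valence 4) → 0 H
  atom 11: C, bond orders sum to 1 (valence 4) → 3 H
  atom 12: O, bond orders sum to 2 (valence 2) → 0 H
  atom 13: C, bond orders sum to 4 (valence 4) → 0 H
  atom 14: N, bond orders sum to 3 (valence 3) → 0 H
  atom 15: C, bond orders sum to 4 (valence 4) → 0 H
  atom 16: N, bond orders sum to 1 (valence 3) → 2 H
  atom 17: O, bond orders sum to 2 (valence 2) → 0 H
Total hydrogens: 7.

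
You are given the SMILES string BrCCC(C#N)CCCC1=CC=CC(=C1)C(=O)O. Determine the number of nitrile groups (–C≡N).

The nitrile motif appears at heavy-atom position 5 in the SMILES.
Other groups present: 1 carboxylic acid.
Nitrile count: 1.

1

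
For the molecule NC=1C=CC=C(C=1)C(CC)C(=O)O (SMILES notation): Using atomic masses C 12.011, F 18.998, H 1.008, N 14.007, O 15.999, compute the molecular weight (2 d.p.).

First, the molecular formula is C10H13NO2 (counting implicit H from valence).
  C: 10 × 12.011 = 120.110
  H: 13 × 1.008 = 13.104
  N: 1 × 14.007 = 14.007
  O: 2 × 15.999 = 31.998
Sum: 10×12.011 + 13×1.008 + 1×14.007 + 2×15.999 = 179.219 → 179.22 g/mol.

179.22 g/mol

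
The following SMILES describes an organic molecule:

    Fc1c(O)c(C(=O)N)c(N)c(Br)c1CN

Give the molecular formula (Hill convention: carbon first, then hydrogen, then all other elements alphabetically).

C8H9BrFN3O2

Walk through each heavy atom and fill implicit hydrogens from standard valence (C 4, N 3, O 2, S 2, halogen 1); for lowercase aromatic atoms, an aromatic c carries 1 H when it has two neighbours and 0 H with three, and aromatic n carries 0 H:
  atom 1: F (halogen, monovalent) → 0 H
  atom 2: aromatic c, 3 neighbours → 0 H
  atom 3: aromatic c, 3 neighbours → 0 H
  atom 4: O, bond orders sum to 1 (valence 2) → 1 H
  atom 5: aromatic c, 3 neighbours → 0 H
  atom 6: C, bond orders sum to 4 (valence 4) → 0 H
  atom 7: O, bond orders sum to 2 (valence 2) → 0 H
  atom 8: N, bond orders sum to 1 (valence 3) → 2 H
  atom 9: aromatic c, 3 neighbours → 0 H
  atom 10: N, bond orders sum to 1 (valence 3) → 2 H
  atom 11: aromatic c, 3 neighbours → 0 H
  atom 12: Br (halogen, monovalent) → 0 H
  atom 13: aromatic c, 3 neighbours → 0 H
  atom 14: C, bond orders sum to 2 (valence 4) → 2 H
  atom 15: N, bond orders sum to 1 (valence 3) → 2 H
Totals → C:8, H:9, Br:1, F:1, N:3, O:2.
In Hill order: C8H9BrFN3O2.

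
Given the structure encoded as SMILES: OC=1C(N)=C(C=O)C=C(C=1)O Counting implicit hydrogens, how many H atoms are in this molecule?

Walk through each heavy atom and fill implicit hydrogens from standard valence (C 4, N 3, O 2, S 2, halogen 1):
  atom 1: O, bond orders sum to 1 (valence 2) → 1 H
  atom 2: C, bond orders sum to 4 (valence 4) → 0 H
  atom 3: C, bond orders sum to 4 (valence 4) → 0 H
  atom 4: N, bond orders sum to 1 (valence 3) → 2 H
  atom 5: C, bond orders sum to 4 (valence 4) → 0 H
  atom 6: C, bond orders sum to 3 (valence 4) → 1 H
  atom 7: O, bond orders sum to 2 (valence 2) → 0 H
  atom 8: C, bond orders sum to 3 (valence 4) → 1 H
  atom 9: C, bond orders sum to 4 (valence 4) → 0 H
  atom 10: C, bond orders sum to 3 (valence 4) → 1 H
  atom 11: O, bond orders sum to 1 (valence 2) → 1 H
Total hydrogens: 7.

7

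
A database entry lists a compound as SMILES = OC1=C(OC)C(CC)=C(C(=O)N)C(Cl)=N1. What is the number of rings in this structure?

In SMILES, each pair of matching ring-closure digits denotes one ring-closing bond; the number of such bonds equals the number of independent rings.
Ring-closure bonds here: 1.

1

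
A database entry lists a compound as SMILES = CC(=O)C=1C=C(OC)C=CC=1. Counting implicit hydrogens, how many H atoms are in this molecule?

Walk through each heavy atom and fill implicit hydrogens from standard valence (C 4, N 3, O 2, S 2, halogen 1):
  atom 1: C, bond orders sum to 1 (valence 4) → 3 H
  atom 2: C, bond orders sum to 4 (valence 4) → 0 H
  atom 3: O, bond orders sum to 2 (valence 2) → 0 H
  atom 4: C, bond orders sum to 4 (valence 4) → 0 H
  atom 5: C, bond orders sum to 3 (valence 4) → 1 H
  atom 6: C, bond orders sum to 4 (valence 4) → 0 H
  atom 7: O, bond orders sum to 2 (valence 2) → 0 H
  atom 8: C, bond orders sum to 1 (valence 4) → 3 H
  atom 9: C, bond orders sum to 3 (valence 4) → 1 H
  atom 10: C, bond orders sum to 3 (valence 4) → 1 H
  atom 11: C, bond orders sum to 3 (valence 4) → 1 H
Total hydrogens: 10.

10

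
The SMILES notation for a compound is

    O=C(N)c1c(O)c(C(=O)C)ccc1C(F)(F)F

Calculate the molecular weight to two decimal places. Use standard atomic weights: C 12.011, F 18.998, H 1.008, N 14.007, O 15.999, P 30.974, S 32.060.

247.17 g/mol

First, the molecular formula is C10H8F3NO3 (counting implicit H from valence).
  C: 10 × 12.011 = 120.110
  F: 3 × 18.998 = 56.994
  H: 8 × 1.008 = 8.064
  N: 1 × 14.007 = 14.007
  O: 3 × 15.999 = 47.997
Sum: 10×12.011 + 3×18.998 + 8×1.008 + 1×14.007 + 3×15.999 = 247.172 → 247.17 g/mol.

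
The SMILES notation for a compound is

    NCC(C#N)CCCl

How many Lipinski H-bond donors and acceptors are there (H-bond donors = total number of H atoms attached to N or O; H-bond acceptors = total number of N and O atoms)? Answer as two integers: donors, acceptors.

Donors: find every N or O and count the H atoms it carries.
  atom 1 (N): bond orders sum to 1 → 2 H
  atom 5 (N): bond orders sum to 3 → 0 H
Lipinski HBD = 2.
Acceptors: N atoms = 2, O atoms = 0 → HBA = 2.

2, 2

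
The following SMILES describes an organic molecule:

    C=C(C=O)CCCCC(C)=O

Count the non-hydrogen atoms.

Every atom symbol written in the SMILES (organic subset) is one heavy atom; implicit H are not written.
Heavy atoms by element → C:9, O:2.
Total: 11.

11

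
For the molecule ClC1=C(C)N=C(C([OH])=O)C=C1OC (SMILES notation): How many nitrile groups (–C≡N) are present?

Scan the SMILES for the nitrile motif — none present.
Groups that are present: 1 carboxylic acid, 1 ether.

0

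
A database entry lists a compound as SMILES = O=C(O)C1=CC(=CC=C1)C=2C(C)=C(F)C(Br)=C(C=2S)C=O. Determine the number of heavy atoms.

Every atom symbol written in the SMILES (organic subset) is one heavy atom; implicit H are not written.
Heavy atoms by element → Br:1, C:15, F:1, O:3, S:1.
Total: 21.

21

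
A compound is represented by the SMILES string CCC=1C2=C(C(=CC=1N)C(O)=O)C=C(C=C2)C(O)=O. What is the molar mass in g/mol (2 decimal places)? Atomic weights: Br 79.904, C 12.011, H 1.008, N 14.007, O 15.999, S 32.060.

First, the molecular formula is C14H13NO4 (counting implicit H from valence).
  C: 14 × 12.011 = 168.154
  H: 13 × 1.008 = 13.104
  N: 1 × 14.007 = 14.007
  O: 4 × 15.999 = 63.996
Sum: 14×12.011 + 13×1.008 + 1×14.007 + 4×15.999 = 259.261 → 259.26 g/mol.

259.26 g/mol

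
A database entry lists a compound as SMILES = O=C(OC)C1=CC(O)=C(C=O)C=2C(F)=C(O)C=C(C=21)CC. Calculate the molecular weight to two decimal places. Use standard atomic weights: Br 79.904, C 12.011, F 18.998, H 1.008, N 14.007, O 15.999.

First, the molecular formula is C15H13FO5 (counting implicit H from valence).
  C: 15 × 12.011 = 180.165
  F: 1 × 18.998 = 18.998
  H: 13 × 1.008 = 13.104
  O: 5 × 15.999 = 79.995
Sum: 15×12.011 + 1×18.998 + 13×1.008 + 5×15.999 = 292.262 → 292.26 g/mol.

292.26 g/mol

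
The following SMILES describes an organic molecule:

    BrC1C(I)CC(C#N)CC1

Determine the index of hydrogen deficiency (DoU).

Degree of unsaturation = (number of rings) + (number of π bonds).
Ring closures in the SMILES: 1.
π bonds: 1 triple bond (each 2 DoU) → 2 DoU from unsaturation.
Total DoU = 1 + 2 = 3.

3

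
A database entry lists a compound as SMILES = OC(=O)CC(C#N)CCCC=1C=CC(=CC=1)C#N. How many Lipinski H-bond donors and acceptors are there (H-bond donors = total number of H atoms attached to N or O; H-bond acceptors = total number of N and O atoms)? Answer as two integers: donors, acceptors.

Donors: find every N or O and count the H atoms it carries.
  atom 1 (O): bond orders sum to 1 → 1 H
  atom 3 (O): bond orders sum to 2 → 0 H
  atom 7 (N): bond orders sum to 3 → 0 H
  atom 18 (N): bond orders sum to 3 → 0 H
Lipinski HBD = 1.
Acceptors: N atoms = 2, O atoms = 2 → HBA = 4.

1, 4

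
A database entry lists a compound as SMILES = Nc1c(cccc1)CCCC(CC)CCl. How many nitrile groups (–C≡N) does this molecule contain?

Scan the SMILES for the nitrile motif — none present.
Groups that are present: 1 primary amine.

0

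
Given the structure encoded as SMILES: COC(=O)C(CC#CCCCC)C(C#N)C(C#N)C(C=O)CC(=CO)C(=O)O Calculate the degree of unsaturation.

10

Degree of unsaturation = (number of rings) + (number of π bonds).
Ring closures in the SMILES: 0.
π bonds: 4 double bonds (each 1 DoU), 3 triple bonds (each 2 DoU) → 10 DoU from unsaturation.
Total DoU = 0 + 10 = 10.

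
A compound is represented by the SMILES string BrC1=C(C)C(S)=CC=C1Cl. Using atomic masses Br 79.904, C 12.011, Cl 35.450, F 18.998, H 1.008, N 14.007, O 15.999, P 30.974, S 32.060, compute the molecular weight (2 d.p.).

237.54 g/mol

First, the molecular formula is C7H6BrClS (counting implicit H from valence).
  Br: 1 × 79.904 = 79.904
  C: 7 × 12.011 = 84.077
  Cl: 1 × 35.450 = 35.450
  H: 6 × 1.008 = 6.048
  S: 1 × 32.060 = 32.060
Sum: 1×79.904 + 7×12.011 + 1×35.450 + 6×1.008 + 1×32.060 = 237.539 → 237.54 g/mol.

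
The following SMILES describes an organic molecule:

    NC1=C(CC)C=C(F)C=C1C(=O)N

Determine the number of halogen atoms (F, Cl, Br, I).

1

Halogen atoms appear at heavy-atom position 8 (1×F).
Other groups present: 1 amide, 1 primary amine.
Halogen count: 1.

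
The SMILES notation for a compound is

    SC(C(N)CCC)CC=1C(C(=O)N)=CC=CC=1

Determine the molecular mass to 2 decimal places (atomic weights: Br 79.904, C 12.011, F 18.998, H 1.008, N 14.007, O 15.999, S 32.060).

First, the molecular formula is C13H20N2OS (counting implicit H from valence).
  C: 13 × 12.011 = 156.143
  H: 20 × 1.008 = 20.160
  N: 2 × 14.007 = 28.014
  O: 1 × 15.999 = 15.999
  S: 1 × 32.060 = 32.060
Sum: 13×12.011 + 20×1.008 + 2×14.007 + 1×15.999 + 1×32.060 = 252.376 → 252.38 g/mol.

252.38 g/mol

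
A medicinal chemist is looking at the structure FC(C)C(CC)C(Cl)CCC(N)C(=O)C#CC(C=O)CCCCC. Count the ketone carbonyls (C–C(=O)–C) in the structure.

1

The ketone motif appears at heavy-atom position 13 in the SMILES.
Other groups present: 1 aldehyde, 1 alkyne, 1 primary amine.
Ketone count: 1.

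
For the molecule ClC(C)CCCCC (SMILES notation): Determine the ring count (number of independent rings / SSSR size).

In SMILES, each pair of matching ring-closure digits denotes one ring-closing bond; the number of such bonds equals the number of independent rings.
Ring-closure bonds here: 0.

0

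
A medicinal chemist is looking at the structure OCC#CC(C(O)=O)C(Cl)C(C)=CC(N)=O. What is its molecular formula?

Walk through each heavy atom and fill implicit hydrogens from standard valence (C 4, N 3, O 2, S 2, halogen 1):
  atom 1: O, bond orders sum to 1 (valence 2) → 1 H
  atom 2: C, bond orders sum to 2 (valence 4) → 2 H
  atom 3: C, bond orders sum to 4 (valence 4) → 0 H
  atom 4: C, bond orders sum to 4 (valence 4) → 0 H
  atom 5: C, bond orders sum to 3 (valence 4) → 1 H
  atom 6: C, bond orders sum to 4 (valence 4) → 0 H
  atom 7: O, bond orders sum to 1 (valence 2) → 1 H
  atom 8: O, bond orders sum to 2 (valence 2) → 0 H
  atom 9: C, bond orders sum to 3 (valence 4) → 1 H
  atom 10: Cl (halogen, monovalent) → 0 H
  atom 11: C, bond orders sum to 4 (valence 4) → 0 H
  atom 12: C, bond orders sum to 1 (valence 4) → 3 H
  atom 13: C, bond orders sum to 3 (valence 4) → 1 H
  atom 14: C, bond orders sum to 4 (valence 4) → 0 H
  atom 15: N, bond orders sum to 1 (valence 3) → 2 H
  atom 16: O, bond orders sum to 2 (valence 2) → 0 H
Totals → C:10, H:12, Cl:1, N:1, O:4.
In Hill order: C10H12ClNO4.

C10H12ClNO4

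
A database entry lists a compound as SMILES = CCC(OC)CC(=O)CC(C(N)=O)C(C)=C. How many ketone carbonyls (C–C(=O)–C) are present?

The ketone motif appears at heavy-atom position 7 in the SMILES.
Other groups present: 1 alkene, 1 amide, 1 ether.
Ketone count: 1.

1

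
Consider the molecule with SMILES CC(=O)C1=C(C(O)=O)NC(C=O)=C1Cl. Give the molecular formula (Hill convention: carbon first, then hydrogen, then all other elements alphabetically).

Walk through each heavy atom and fill implicit hydrogens from standard valence (C 4, N 3, O 2, S 2, halogen 1):
  atom 1: C, bond orders sum to 1 (valence 4) → 3 H
  atom 2: C, bond orders sum to 4 (valence 4) → 0 H
  atom 3: O, bond orders sum to 2 (valence 2) → 0 H
  atom 4: C, bond orders sum to 4 (valence 4) → 0 H
  atom 5: C, bond orders sum to 4 (valence 4) → 0 H
  atom 6: C, bond orders sum to 4 (valence 4) → 0 H
  atom 7: O, bond orders sum to 1 (valence 2) → 1 H
  atom 8: O, bond orders sum to 2 (valence 2) → 0 H
  atom 9: N, bond orders sum to 2 (valence 3) → 1 H
  atom 10: C, bond orders sum to 4 (valence 4) → 0 H
  atom 11: C, bond orders sum to 3 (valence 4) → 1 H
  atom 12: O, bond orders sum to 2 (valence 2) → 0 H
  atom 13: C, bond orders sum to 4 (valence 4) → 0 H
  atom 14: Cl (halogen, monovalent) → 0 H
Totals → C:8, H:6, Cl:1, N:1, O:4.

C8H6ClNO4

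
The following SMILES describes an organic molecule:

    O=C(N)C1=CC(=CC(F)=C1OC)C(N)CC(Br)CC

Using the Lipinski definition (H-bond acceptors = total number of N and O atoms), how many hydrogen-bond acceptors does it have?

N atoms: 2; O atoms: 2.
Lipinski HBA = 2 + 2 = 4.

4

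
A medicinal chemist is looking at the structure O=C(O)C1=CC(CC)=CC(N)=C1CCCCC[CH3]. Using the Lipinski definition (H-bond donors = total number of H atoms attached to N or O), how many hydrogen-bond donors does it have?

Donors: find every N or O and count the H atoms it carries.
  atom 1 (O): bond orders sum to 2 → 0 H
  atom 3 (O): bond orders sum to 1 → 1 H
  atom 11 (N): bond orders sum to 1 → 2 H
Lipinski HBD = 3.

3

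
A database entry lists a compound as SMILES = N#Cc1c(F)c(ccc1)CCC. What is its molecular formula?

Walk through each heavy atom and fill implicit hydrogens from standard valence (C 4, N 3, O 2, S 2, halogen 1); for lowercase aromatic atoms, an aromatic c carries 1 H when it has two neighbours and 0 H with three, and aromatic n carries 0 H:
  atom 1: N, bond orders sum to 3 (valence 3) → 0 H
  atom 2: C, bond orders sum to 4 (valence 4) → 0 H
  atom 3: aromatic c, 3 neighbours → 0 H
  atom 4: aromatic c, 3 neighbours → 0 H
  atom 5: F (halogen, monovalent) → 0 H
  atom 6: aromatic c, 3 neighbours → 0 H
  atom 7: aromatic c, 2 neighbours → 1 H
  atom 8: aromatic c, 2 neighbours → 1 H
  atom 9: aromatic c, 2 neighbours → 1 H
  atom 10: C, bond orders sum to 2 (valence 4) → 2 H
  atom 11: C, bond orders sum to 2 (valence 4) → 2 H
  atom 12: C, bond orders sum to 1 (valence 4) → 3 H
Totals → C:10, H:10, F:1, N:1.
In Hill order: C10H10FN.

C10H10FN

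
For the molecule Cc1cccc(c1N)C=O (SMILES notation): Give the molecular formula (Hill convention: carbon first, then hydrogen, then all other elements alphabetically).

C8H9NO

Walk through each heavy atom and fill implicit hydrogens from standard valence (C 4, N 3, O 2, S 2, halogen 1); for lowercase aromatic atoms, an aromatic c carries 1 H when it has two neighbours and 0 H with three, and aromatic n carries 0 H:
  atom 1: C, bond orders sum to 1 (valence 4) → 3 H
  atom 2: aromatic c, 3 neighbours → 0 H
  atom 3: aromatic c, 2 neighbours → 1 H
  atom 4: aromatic c, 2 neighbours → 1 H
  atom 5: aromatic c, 2 neighbours → 1 H
  atom 6: aromatic c, 3 neighbours → 0 H
  atom 7: aromatic c, 3 neighbours → 0 H
  atom 8: N, bond orders sum to 1 (valence 3) → 2 H
  atom 9: C, bond orders sum to 3 (valence 4) → 1 H
  atom 10: O, bond orders sum to 2 (valence 2) → 0 H
Totals → C:8, H:9, N:1, O:1.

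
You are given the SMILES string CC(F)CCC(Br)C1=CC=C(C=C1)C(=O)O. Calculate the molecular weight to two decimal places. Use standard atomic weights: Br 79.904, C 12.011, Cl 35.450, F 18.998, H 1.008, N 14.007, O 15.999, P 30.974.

First, the molecular formula is C12H14BrFO2 (counting implicit H from valence).
  Br: 1 × 79.904 = 79.904
  C: 12 × 12.011 = 144.132
  F: 1 × 18.998 = 18.998
  H: 14 × 1.008 = 14.112
  O: 2 × 15.999 = 31.998
Sum: 1×79.904 + 12×12.011 + 1×18.998 + 14×1.008 + 2×15.999 = 289.144 → 289.14 g/mol.

289.14 g/mol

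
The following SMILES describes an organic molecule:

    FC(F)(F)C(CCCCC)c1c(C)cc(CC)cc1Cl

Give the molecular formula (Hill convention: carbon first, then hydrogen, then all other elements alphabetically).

Walk through each heavy atom and fill implicit hydrogens from standard valence (C 4, N 3, O 2, S 2, halogen 1); for lowercase aromatic atoms, an aromatic c carries 1 H when it has two neighbours and 0 H with three, and aromatic n carries 0 H:
  atom 1: F (halogen, monovalent) → 0 H
  atom 2: C, bond orders sum to 4 (valence 4) → 0 H
  atom 3: F (halogen, monovalent) → 0 H
  atom 4: F (halogen, monovalent) → 0 H
  atom 5: C, bond orders sum to 3 (valence 4) → 1 H
  atom 6: C, bond orders sum to 2 (valence 4) → 2 H
  atom 7: C, bond orders sum to 2 (valence 4) → 2 H
  atom 8: C, bond orders sum to 2 (valence 4) → 2 H
  atom 9: C, bond orders sum to 2 (valence 4) → 2 H
  atom 10: C, bond orders sum to 1 (valence 4) → 3 H
  atom 11: aromatic c, 3 neighbours → 0 H
  atom 12: aromatic c, 3 neighbours → 0 H
  atom 13: C, bond orders sum to 1 (valence 4) → 3 H
  atom 14: aromatic c, 2 neighbours → 1 H
  atom 15: aromatic c, 3 neighbours → 0 H
  atom 16: C, bond orders sum to 2 (valence 4) → 2 H
  atom 17: C, bond orders sum to 1 (valence 4) → 3 H
  atom 18: aromatic c, 2 neighbours → 1 H
  atom 19: aromatic c, 3 neighbours → 0 H
  atom 20: Cl (halogen, monovalent) → 0 H
Totals → C:16, H:22, Cl:1, F:3.
In Hill order: C16H22ClF3.

C16H22ClF3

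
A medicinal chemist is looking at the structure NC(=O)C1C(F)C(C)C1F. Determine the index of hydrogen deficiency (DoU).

Degree of unsaturation = (number of rings) + (number of π bonds).
Ring closures in the SMILES: 1.
π bonds: 1 double bond (each 1 DoU) → 1 DoU from unsaturation.
Total DoU = 1 + 1 = 2.

2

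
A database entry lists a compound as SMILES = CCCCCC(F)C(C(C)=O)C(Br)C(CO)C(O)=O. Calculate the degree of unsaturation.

2

Molecular formula: C13H22BrFO4.
DoU = (2C + 2 + N − H − X) / 2, where X is the halogen count and O/S are ignored.
    = (2·13 + 2 + 0 − 22 − 2) / 2 = 4 / 2 = 2.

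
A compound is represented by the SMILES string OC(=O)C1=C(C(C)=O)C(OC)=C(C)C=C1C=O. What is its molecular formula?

C12H12O5

Walk through each heavy atom and fill implicit hydrogens from standard valence (C 4, N 3, O 2, S 2, halogen 1):
  atom 1: O, bond orders sum to 1 (valence 2) → 1 H
  atom 2: C, bond orders sum to 4 (valence 4) → 0 H
  atom 3: O, bond orders sum to 2 (valence 2) → 0 H
  atom 4: C, bond orders sum to 4 (valence 4) → 0 H
  atom 5: C, bond orders sum to 4 (valence 4) → 0 H
  atom 6: C, bond orders sum to 4 (valence 4) → 0 H
  atom 7: C, bond orders sum to 1 (valence 4) → 3 H
  atom 8: O, bond orders sum to 2 (valence 2) → 0 H
  atom 9: C, bond orders sum to 4 (valence 4) → 0 H
  atom 10: O, bond orders sum to 2 (valence 2) → 0 H
  atom 11: C, bond orders sum to 1 (valence 4) → 3 H
  atom 12: C, bond orders sum to 4 (valence 4) → 0 H
  atom 13: C, bond orders sum to 1 (valence 4) → 3 H
  atom 14: C, bond orders sum to 3 (valence 4) → 1 H
  atom 15: C, bond orders sum to 4 (valence 4) → 0 H
  atom 16: C, bond orders sum to 3 (valence 4) → 1 H
  atom 17: O, bond orders sum to 2 (valence 2) → 0 H
Totals → C:12, H:12, O:5.
In Hill order: C12H12O5.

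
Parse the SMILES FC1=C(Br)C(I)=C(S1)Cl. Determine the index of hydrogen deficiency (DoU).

Degree of unsaturation = (number of rings) + (number of π bonds).
Ring closures in the SMILES: 1.
π bonds: 2 double bonds (each 1 DoU) → 2 DoU from unsaturation.
Total DoU = 1 + 2 = 3.

3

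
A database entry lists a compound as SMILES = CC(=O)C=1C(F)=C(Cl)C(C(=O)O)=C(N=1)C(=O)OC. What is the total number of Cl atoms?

Scan the SMILES for Cl atoms (remember two-letter symbols like Cl and Br are single atoms).
Chlorine count: 1.

1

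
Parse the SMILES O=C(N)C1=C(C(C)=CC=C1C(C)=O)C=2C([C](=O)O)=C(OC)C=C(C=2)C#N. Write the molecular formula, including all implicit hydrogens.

Walk through each heavy atom and fill implicit hydrogens from standard valence (C 4, N 3, O 2, S 2, halogen 1):
  atom 1: O, bond orders sum to 2 (valence 2) → 0 H
  atom 2: C, bond orders sum to 4 (valence 4) → 0 H
  atom 3: N, bond orders sum to 1 (valence 3) → 2 H
  atom 4: C, bond orders sum to 4 (valence 4) → 0 H
  atom 5: C, bond orders sum to 4 (valence 4) → 0 H
  atom 6: C, bond orders sum to 4 (valence 4) → 0 H
  atom 7: C, bond orders sum to 1 (valence 4) → 3 H
  atom 8: C, bond orders sum to 3 (valence 4) → 1 H
  atom 9: C, bond orders sum to 3 (valence 4) → 1 H
  atom 10: C, bond orders sum to 4 (valence 4) → 0 H
  atom 11: C, bond orders sum to 4 (valence 4) → 0 H
  atom 12: C, bond orders sum to 1 (valence 4) → 3 H
  atom 13: O, bond orders sum to 2 (valence 2) → 0 H
  atom 14: C, bond orders sum to 4 (valence 4) → 0 H
  atom 15: C, bond orders sum to 4 (valence 4) → 0 H
  atom 16: C with explicit H count 0
  atom 17: O, bond orders sum to 2 (valence 2) → 0 H
  atom 18: O, bond orders sum to 1 (valence 2) → 1 H
  atom 19: C, bond orders sum to 4 (valence 4) → 0 H
  atom 20: O, bond orders sum to 2 (valence 2) → 0 H
  atom 21: C, bond orders sum to 1 (valence 4) → 3 H
  atom 22: C, bond orders sum to 3 (valence 4) → 1 H
  atom 23: C, bond orders sum to 4 (valence 4) → 0 H
  atom 24: C, bond orders sum to 3 (valence 4) → 1 H
  atom 25: C, bond orders sum to 4 (valence 4) → 0 H
  atom 26: N, bond orders sum to 3 (valence 3) → 0 H
Totals → C:19, H:16, N:2, O:5.
In Hill order: C19H16N2O5.

C19H16N2O5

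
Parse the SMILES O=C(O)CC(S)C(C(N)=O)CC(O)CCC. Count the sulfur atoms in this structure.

Scan the SMILES for S atoms (remember two-letter symbols like Cl and Br are single atoms).
Sulfur count: 1.

1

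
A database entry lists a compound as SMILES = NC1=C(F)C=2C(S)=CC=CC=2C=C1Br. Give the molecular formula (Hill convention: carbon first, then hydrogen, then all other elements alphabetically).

Walk through each heavy atom and fill implicit hydrogens from standard valence (C 4, N 3, O 2, S 2, halogen 1):
  atom 1: N, bond orders sum to 1 (valence 3) → 2 H
  atom 2: C, bond orders sum to 4 (valence 4) → 0 H
  atom 3: C, bond orders sum to 4 (valence 4) → 0 H
  atom 4: F (halogen, monovalent) → 0 H
  atom 5: C, bond orders sum to 4 (valence 4) → 0 H
  atom 6: C, bond orders sum to 4 (valence 4) → 0 H
  atom 7: S, bond orders sum to 1 (valence 2) → 1 H
  atom 8: C, bond orders sum to 3 (valence 4) → 1 H
  atom 9: C, bond orders sum to 3 (valence 4) → 1 H
  atom 10: C, bond orders sum to 3 (valence 4) → 1 H
  atom 11: C, bond orders sum to 4 (valence 4) → 0 H
  atom 12: C, bond orders sum to 3 (valence 4) → 1 H
  atom 13: C, bond orders sum to 4 (valence 4) → 0 H
  atom 14: Br (halogen, monovalent) → 0 H
Totals → C:10, H:7, Br:1, F:1, N:1, S:1.

C10H7BrFNS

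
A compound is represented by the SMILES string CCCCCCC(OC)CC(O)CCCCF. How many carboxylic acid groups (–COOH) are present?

0

Scan the SMILES for the carboxylic acid motif — none present.
Groups that are present: 1 ether, 1 hydroxyl.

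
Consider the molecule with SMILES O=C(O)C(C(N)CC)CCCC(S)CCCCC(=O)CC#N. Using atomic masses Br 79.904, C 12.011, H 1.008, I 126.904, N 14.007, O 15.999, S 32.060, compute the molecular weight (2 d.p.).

328.47 g/mol

First, the molecular formula is C16H28N2O3S (counting implicit H from valence).
  C: 16 × 12.011 = 192.176
  H: 28 × 1.008 = 28.224
  N: 2 × 14.007 = 28.014
  O: 3 × 15.999 = 47.997
  S: 1 × 32.060 = 32.060
Sum: 16×12.011 + 28×1.008 + 2×14.007 + 3×15.999 + 1×32.060 = 328.471 → 328.47 g/mol.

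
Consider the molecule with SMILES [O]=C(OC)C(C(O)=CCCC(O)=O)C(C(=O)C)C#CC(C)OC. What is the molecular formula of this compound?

Walk through each heavy atom and fill implicit hydrogens from standard valence (C 4, N 3, O 2, S 2, halogen 1):
  atom 1: O with explicit H count 0
  atom 2: C, bond orders sum to 4 (valence 4) → 0 H
  atom 3: O, bond orders sum to 2 (valence 2) → 0 H
  atom 4: C, bond orders sum to 1 (valence 4) → 3 H
  atom 5: C, bond orders sum to 3 (valence 4) → 1 H
  atom 6: C, bond orders sum to 4 (valence 4) → 0 H
  atom 7: O, bond orders sum to 1 (valence 2) → 1 H
  atom 8: C, bond orders sum to 3 (valence 4) → 1 H
  atom 9: C, bond orders sum to 2 (valence 4) → 2 H
  atom 10: C, bond orders sum to 2 (valence 4) → 2 H
  atom 11: C, bond orders sum to 4 (valence 4) → 0 H
  atom 12: O, bond orders sum to 1 (valence 2) → 1 H
  atom 13: O, bond orders sum to 2 (valence 2) → 0 H
  atom 14: C, bond orders sum to 3 (valence 4) → 1 H
  atom 15: C, bond orders sum to 4 (valence 4) → 0 H
  atom 16: O, bond orders sum to 2 (valence 2) → 0 H
  atom 17: C, bond orders sum to 1 (valence 4) → 3 H
  atom 18: C, bond orders sum to 4 (valence 4) → 0 H
  atom 19: C, bond orders sum to 4 (valence 4) → 0 H
  atom 20: C, bond orders sum to 3 (valence 4) → 1 H
  atom 21: C, bond orders sum to 1 (valence 4) → 3 H
  atom 22: O, bond orders sum to 2 (valence 2) → 0 H
  atom 23: C, bond orders sum to 1 (valence 4) → 3 H
Totals → C:16, H:22, O:7.
In Hill order: C16H22O7.

C16H22O7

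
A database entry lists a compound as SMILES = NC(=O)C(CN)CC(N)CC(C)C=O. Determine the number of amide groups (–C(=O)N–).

The amide motif appears at heavy-atom position 2 in the SMILES.
Other groups present: 1 aldehyde, 2 primary amine.
Amide count: 1.

1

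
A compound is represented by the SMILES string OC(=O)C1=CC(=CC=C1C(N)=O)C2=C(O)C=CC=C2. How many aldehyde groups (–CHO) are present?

0

Scan the SMILES for the aldehyde motif — none present.
Groups that are present: 1 amide, 1 carboxylic acid, 1 hydroxyl.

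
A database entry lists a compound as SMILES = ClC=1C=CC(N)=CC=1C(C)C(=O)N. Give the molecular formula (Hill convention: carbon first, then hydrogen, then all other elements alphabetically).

Walk through each heavy atom and fill implicit hydrogens from standard valence (C 4, N 3, O 2, S 2, halogen 1):
  atom 1: Cl (halogen, monovalent) → 0 H
  atom 2: C, bond orders sum to 4 (valence 4) → 0 H
  atom 3: C, bond orders sum to 3 (valence 4) → 1 H
  atom 4: C, bond orders sum to 3 (valence 4) → 1 H
  atom 5: C, bond orders sum to 4 (valence 4) → 0 H
  atom 6: N, bond orders sum to 1 (valence 3) → 2 H
  atom 7: C, bond orders sum to 3 (valence 4) → 1 H
  atom 8: C, bond orders sum to 4 (valence 4) → 0 H
  atom 9: C, bond orders sum to 3 (valence 4) → 1 H
  atom 10: C, bond orders sum to 1 (valence 4) → 3 H
  atom 11: C, bond orders sum to 4 (valence 4) → 0 H
  atom 12: O, bond orders sum to 2 (valence 2) → 0 H
  atom 13: N, bond orders sum to 1 (valence 3) → 2 H
Totals → C:9, H:11, Cl:1, N:2, O:1.

C9H11ClN2O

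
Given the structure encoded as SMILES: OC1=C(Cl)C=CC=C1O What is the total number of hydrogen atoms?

Walk through each heavy atom and fill implicit hydrogens from standard valence (C 4, N 3, O 2, S 2, halogen 1):
  atom 1: O, bond orders sum to 1 (valence 2) → 1 H
  atom 2: C, bond orders sum to 4 (valence 4) → 0 H
  atom 3: C, bond orders sum to 4 (valence 4) → 0 H
  atom 4: Cl (halogen, monovalent) → 0 H
  atom 5: C, bond orders sum to 3 (valence 4) → 1 H
  atom 6: C, bond orders sum to 3 (valence 4) → 1 H
  atom 7: C, bond orders sum to 3 (valence 4) → 1 H
  atom 8: C, bond orders sum to 4 (valence 4) → 0 H
  atom 9: O, bond orders sum to 1 (valence 2) → 1 H
Total hydrogens: 5.

5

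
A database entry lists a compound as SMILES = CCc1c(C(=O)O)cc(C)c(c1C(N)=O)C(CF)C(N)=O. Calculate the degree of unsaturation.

7

Molecular formula: C14H17FN2O4.
DoU = (2C + 2 + N − H − X) / 2, where X is the halogen count and O/S are ignored.
    = (2·14 + 2 + 2 − 17 − 1) / 2 = 14 / 2 = 7.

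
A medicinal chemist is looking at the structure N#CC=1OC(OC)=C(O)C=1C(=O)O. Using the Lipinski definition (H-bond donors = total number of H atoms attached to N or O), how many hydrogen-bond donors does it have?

Donors: find every N or O and count the H atoms it carries.
  atom 1 (N): bond orders sum to 3 → 0 H
  atom 4 (O): bond orders sum to 2 → 0 H
  atom 6 (O): bond orders sum to 2 → 0 H
  atom 9 (O): bond orders sum to 1 → 1 H
  atom 12 (O): bond orders sum to 2 → 0 H
  atom 13 (O): bond orders sum to 1 → 1 H
Lipinski HBD = 2.

2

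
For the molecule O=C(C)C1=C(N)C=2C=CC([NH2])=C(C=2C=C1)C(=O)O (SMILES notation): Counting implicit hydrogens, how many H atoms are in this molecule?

12

Walk through each heavy atom and fill implicit hydrogens from standard valence (C 4, N 3, O 2, S 2, halogen 1):
  atom 1: O, bond orders sum to 2 (valence 2) → 0 H
  atom 2: C, bond orders sum to 4 (valence 4) → 0 H
  atom 3: C, bond orders sum to 1 (valence 4) → 3 H
  atom 4: C, bond orders sum to 4 (valence 4) → 0 H
  atom 5: C, bond orders sum to 4 (valence 4) → 0 H
  atom 6: N, bond orders sum to 1 (valence 3) → 2 H
  atom 7: C, bond orders sum to 4 (valence 4) → 0 H
  atom 8: C, bond orders sum to 3 (valence 4) → 1 H
  atom 9: C, bond orders sum to 3 (valence 4) → 1 H
  atom 10: C, bond orders sum to 4 (valence 4) → 0 H
  atom 11: N with explicit H count 2
  atom 12: C, bond orders sum to 4 (valence 4) → 0 H
  atom 13: C, bond orders sum to 4 (valence 4) → 0 H
  atom 14: C, bond orders sum to 3 (valence 4) → 1 H
  atom 15: C, bond orders sum to 3 (valence 4) → 1 H
  atom 16: C, bond orders sum to 4 (valence 4) → 0 H
  atom 17: O, bond orders sum to 2 (valence 2) → 0 H
  atom 18: O, bond orders sum to 1 (valence 2) → 1 H
Total hydrogens: 12.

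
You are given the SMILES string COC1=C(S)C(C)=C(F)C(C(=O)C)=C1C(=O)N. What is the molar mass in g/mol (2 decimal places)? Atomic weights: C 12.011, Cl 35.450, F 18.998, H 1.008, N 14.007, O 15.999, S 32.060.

257.28 g/mol

First, the molecular formula is C11H12FNO3S (counting implicit H from valence).
  C: 11 × 12.011 = 132.121
  F: 1 × 18.998 = 18.998
  H: 12 × 1.008 = 12.096
  N: 1 × 14.007 = 14.007
  O: 3 × 15.999 = 47.997
  S: 1 × 32.060 = 32.060
Sum: 11×12.011 + 1×18.998 + 12×1.008 + 1×14.007 + 3×15.999 + 1×32.060 = 257.279 → 257.28 g/mol.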